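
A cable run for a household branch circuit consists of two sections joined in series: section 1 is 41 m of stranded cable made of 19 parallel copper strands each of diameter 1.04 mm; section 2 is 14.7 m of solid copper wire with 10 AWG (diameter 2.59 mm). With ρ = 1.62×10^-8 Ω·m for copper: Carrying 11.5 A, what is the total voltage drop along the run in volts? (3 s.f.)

Section 1: A_strand = π(5.2000e-04)² = 8.495e-07 m²; R₁ = ρL/(N·A_s) = (1.62×10^-8)(41)/(19×8.495e-07) = 0.04115 Ω
Section 2: A = π(2.59/2 mm)² = π(1.2950e-03 m)² = 5.269e-06 m²
R₂ = (1.62×10^-8)(14.7)/(5.269e-06) = 0.0452 Ω
R = R₁ + R₂ = 0.08635 Ω
V = IR = 11.5 × 0.08635 = 0.993 V

0.993 V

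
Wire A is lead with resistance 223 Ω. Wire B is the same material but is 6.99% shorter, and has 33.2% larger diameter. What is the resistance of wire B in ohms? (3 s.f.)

117 Ω

R ∝ L/d², so R_B/R_A = (1 − 6.99/100) × (1 + 33.2/100)⁻²
= 0.9301 × 0.5636 = 0.5242
R_B = 0.5242 × 223 = 117 Ω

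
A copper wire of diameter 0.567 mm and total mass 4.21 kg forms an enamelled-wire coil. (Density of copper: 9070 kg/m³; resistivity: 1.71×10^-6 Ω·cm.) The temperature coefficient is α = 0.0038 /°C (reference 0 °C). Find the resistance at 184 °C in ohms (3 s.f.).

212 Ω

ρ = 1.71×10^-6 Ω·cm = 1.71×10^-8 Ω·m
A = π(d/2)² = π(2.8350e-04 m)² = 2.5250e-07 m²
L = m/(density·A) = 4.21/(9070×2.5250e-07) = 1838 m
R = ρL/A = (1.71×10^-8)(1838)/(2.5250e-07) = 124.5 Ω
R(184 °C) = 124.5 × (1 + 0.0038×184) = 212 Ω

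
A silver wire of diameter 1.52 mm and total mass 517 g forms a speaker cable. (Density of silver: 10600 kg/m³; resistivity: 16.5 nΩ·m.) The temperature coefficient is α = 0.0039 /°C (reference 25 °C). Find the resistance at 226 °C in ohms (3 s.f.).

0.436 Ω

ρ = 16.5 nΩ·m = 1.65×10^-8 Ω·m
A = π(d/2)² = π(7.6000e-04 m)² = 1.8146e-06 m²
L = m/(density·A) = 0.517/(10600×1.8146e-06) = 26.88 m
R = ρL/A = (1.65×10^-8)(26.88)/(1.8146e-06) = 0.2444 Ω
R(226 °C) = 0.2444 × (1 + 0.0039×201) = 0.436 Ω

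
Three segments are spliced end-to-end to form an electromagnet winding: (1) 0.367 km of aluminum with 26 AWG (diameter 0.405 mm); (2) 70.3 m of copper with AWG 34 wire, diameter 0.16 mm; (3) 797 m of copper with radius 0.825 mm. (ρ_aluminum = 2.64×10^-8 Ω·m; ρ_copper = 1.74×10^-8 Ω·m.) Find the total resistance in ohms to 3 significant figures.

143 Ω

Seg 1: A = π(0.405/2 mm)² = π(2.0250e-04 m)² = 1.288e-07 m²
R_1 = (2.64×10^-8)(367)/(1.288e-07) = 75.21 Ω
Seg 2: A = π(0.16/2 mm)² = π(8.0000e-05 m)² = 2.011e-08 m²
R_2 = (1.74×10^-8)(70.3)/(2.011e-08) = 60.84 Ω
Seg 3: A = πr² = π(8.2500e-04 m)² = 2.138e-06 m²
R_3 = (1.74×10^-8)(797)/(2.138e-06) = 6.486 Ω
R_total = R_1 + R_2 + R_3 = 143 Ω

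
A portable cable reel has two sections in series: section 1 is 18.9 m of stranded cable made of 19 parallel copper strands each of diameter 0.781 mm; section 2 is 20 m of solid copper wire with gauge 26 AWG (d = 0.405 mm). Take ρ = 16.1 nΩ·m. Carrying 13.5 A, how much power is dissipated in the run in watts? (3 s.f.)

ρ = 16.1 nΩ·m = 1.61×10^-8 Ω·m
Section 1: A_strand = π(3.9050e-04)² = 4.791e-07 m²; R₁ = ρL/(N·A_s) = (1.61×10^-8)(18.9)/(19×4.791e-07) = 0.03343 Ω
Section 2: A = π(0.405/2 mm)² = π(2.0250e-04 m)² = 1.288e-07 m²
R₂ = (1.61×10^-8)(20)/(1.288e-07) = 2.5 Ω
R = R₁ + R₂ = 2.533 Ω
P = I²R = (13.5)² × 2.533 = 462 W

462 W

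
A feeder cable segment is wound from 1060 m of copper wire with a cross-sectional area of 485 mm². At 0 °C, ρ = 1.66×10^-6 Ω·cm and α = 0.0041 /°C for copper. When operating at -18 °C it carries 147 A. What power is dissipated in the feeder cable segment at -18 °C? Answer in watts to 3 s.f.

ρ = 1.66×10^-6 Ω·cm = 1.66×10^-8 Ω·m
A = 485 mm² = 4.850e-04 m²
R₍0₎ = ρL/A = (1.66×10^-8)(1060)/(4.850e-04) = 0.03628 Ω
R₍-18₎ = R₍0₎(1 + αΔT) = 0.03628 × (1 + 0.0041×-18) = 0.0336 Ω
P = I²R = (147)² × 0.0336 = 726 W

726 W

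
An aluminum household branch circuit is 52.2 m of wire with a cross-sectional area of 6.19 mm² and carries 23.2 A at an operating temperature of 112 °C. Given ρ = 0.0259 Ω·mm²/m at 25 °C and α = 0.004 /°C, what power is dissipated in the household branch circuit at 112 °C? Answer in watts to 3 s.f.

158 W

ρ = 0.0259 Ω·mm²/m = 2.59×10^-8 Ω·m
A = 6.19 mm² = 6.190e-06 m²
R₍25₎ = ρL/A = (2.59×10^-8)(52.2)/(6.190e-06) = 0.2184 Ω
R₍112₎ = R₍25₎(1 + αΔT) = 0.2184 × (1 + 0.004×87) = 0.2944 Ω
P = I²R = (23.2)² × 0.2944 = 158 W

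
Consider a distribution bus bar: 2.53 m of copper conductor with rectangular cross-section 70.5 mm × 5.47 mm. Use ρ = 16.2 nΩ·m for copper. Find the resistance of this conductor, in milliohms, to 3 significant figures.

0.106 mΩ

ρ = 16.2 nΩ·m = 1.62×10^-8 Ω·m
A = 70.5 × 5.47 mm² = 386 mm² = 3.856e-04 m²
R = ρL/A = (1.62×10^-8)(2.53 m)/(3.856e-04 m²) = 0.106 mΩ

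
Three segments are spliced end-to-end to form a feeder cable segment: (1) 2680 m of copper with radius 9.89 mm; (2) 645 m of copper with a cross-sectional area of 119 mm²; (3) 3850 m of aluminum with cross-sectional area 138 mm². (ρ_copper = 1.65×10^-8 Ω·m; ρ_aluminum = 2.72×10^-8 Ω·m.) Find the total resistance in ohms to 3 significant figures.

Seg 1: A = πr² = π(9.8900e-03 m)² = 3.073e-04 m²
R_1 = (1.65×10^-8)(2680)/(3.073e-04) = 0.1439 Ω
Seg 2: A = 119 mm² = 1.190e-04 m²
R_2 = (1.65×10^-8)(645)/(1.190e-04) = 0.08943 Ω
Seg 3: A = 138 mm² = 1.380e-04 m²
R_3 = (2.72×10^-8)(3850)/(1.380e-04) = 0.7588 Ω
R_total = R_1 + R_2 + R_3 = 0.992 Ω

0.992 Ω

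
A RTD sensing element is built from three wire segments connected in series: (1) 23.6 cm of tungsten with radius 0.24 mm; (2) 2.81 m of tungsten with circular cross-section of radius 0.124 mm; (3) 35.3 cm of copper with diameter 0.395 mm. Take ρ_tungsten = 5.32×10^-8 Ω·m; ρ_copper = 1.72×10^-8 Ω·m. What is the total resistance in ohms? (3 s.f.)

Seg 1: A = πr² = π(2.4000e-04 m)² = 1.810e-07 m²
R_1 = (5.32×10^-8)(0.236)/(1.810e-07) = 0.06938 Ω
Seg 2: A = πr² = π(1.2400e-04 m)² = 4.831e-08 m²
R_2 = (5.32×10^-8)(2.81)/(4.831e-08) = 3.095 Ω
Seg 3: A = π(d/2)² = π(1.9750e-04 m)² = 1.225e-07 m²
R_3 = (1.72×10^-8)(0.353)/(1.225e-07) = 0.04955 Ω
R_total = R_1 + R_2 + R_3 = 3.21 Ω

3.21 Ω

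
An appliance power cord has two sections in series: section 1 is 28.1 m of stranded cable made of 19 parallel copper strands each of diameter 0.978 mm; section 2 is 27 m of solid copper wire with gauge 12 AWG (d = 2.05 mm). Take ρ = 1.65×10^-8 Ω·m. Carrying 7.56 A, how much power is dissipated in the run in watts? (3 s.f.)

9.57 W

Section 1: A_strand = π(4.8900e-04)² = 7.512e-07 m²; R₁ = ρL/(N·A_s) = (1.65×10^-8)(28.1)/(19×7.512e-07) = 0.03248 Ω
Section 2: A = π(2.05/2 mm)² = π(1.0250e-03 m)² = 3.301e-06 m²
R₂ = (1.65×10^-8)(27)/(3.301e-06) = 0.135 Ω
R = R₁ + R₂ = 0.1675 Ω
P = I²R = (7.56)² × 0.1675 = 9.57 W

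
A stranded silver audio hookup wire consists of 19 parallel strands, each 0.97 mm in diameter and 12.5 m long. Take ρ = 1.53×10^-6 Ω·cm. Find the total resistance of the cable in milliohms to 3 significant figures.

ρ = 1.53×10^-6 Ω·cm = 1.53×10^-8 Ω·m
A_strand = π(4.8500e-04 m)² = 7.390e-07 m²
R_strand = ρL/A = (1.53×10^-8)(12.5)/(7.390e-07) = 0.2588 Ω
R_total = R_strand/N = 0.2588/19 = 13.6 mΩ

13.6 mΩ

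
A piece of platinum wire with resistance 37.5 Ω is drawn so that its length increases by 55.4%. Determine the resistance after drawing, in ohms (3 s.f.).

90.6 Ω

k = 1 + 55.4/100 = 1.554; volume constant ⇒ A' = A/k, so R' = k²R.
R' = 2.415 × 37.5 = 90.6 Ω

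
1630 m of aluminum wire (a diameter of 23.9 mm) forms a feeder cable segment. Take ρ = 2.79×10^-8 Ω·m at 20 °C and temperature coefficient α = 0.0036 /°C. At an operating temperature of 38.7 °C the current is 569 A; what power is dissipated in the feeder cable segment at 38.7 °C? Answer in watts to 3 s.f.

A = π(d/2)² = π(1.1950e-02 m)² = 4.486e-04 m²
R₍20₎ = ρL/A = (2.79×10^-8)(1630)/(4.486e-04) = 0.1014 Ω
R₍38.7₎ = R₍20₎(1 + αΔT) = 0.1014 × (1 + 0.0036×18.7) = 0.1082 Ω
P = I²R = (569)² × 0.1082 = 35000 W

35000 W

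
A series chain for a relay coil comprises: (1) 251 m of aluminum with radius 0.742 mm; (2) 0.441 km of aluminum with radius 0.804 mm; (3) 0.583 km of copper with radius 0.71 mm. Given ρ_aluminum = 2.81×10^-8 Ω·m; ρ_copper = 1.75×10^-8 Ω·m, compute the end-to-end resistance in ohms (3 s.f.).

16.6 Ω

Seg 1: A = πr² = π(7.4200e-04 m)² = 1.730e-06 m²
R_1 = (2.81×10^-8)(251)/(1.730e-06) = 4.078 Ω
Seg 2: A = πr² = π(8.0400e-04 m)² = 2.031e-06 m²
R_2 = (2.81×10^-8)(441)/(2.031e-06) = 6.102 Ω
Seg 3: A = πr² = π(7.1000e-04 m)² = 1.584e-06 m²
R_3 = (1.75×10^-8)(583)/(1.584e-06) = 6.442 Ω
R_total = R_1 + R_2 + R_3 = 16.6 Ω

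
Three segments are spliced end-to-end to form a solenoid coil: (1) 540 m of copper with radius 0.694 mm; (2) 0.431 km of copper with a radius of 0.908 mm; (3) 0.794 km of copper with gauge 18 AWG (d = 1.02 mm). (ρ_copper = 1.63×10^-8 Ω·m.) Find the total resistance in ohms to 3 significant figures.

Seg 1: A = πr² = π(6.9400e-04 m)² = 1.513e-06 m²
R_1 = (1.63×10^-8)(540)/(1.513e-06) = 5.817 Ω
Seg 2: A = πr² = π(9.0800e-04 m)² = 2.590e-06 m²
R_2 = (1.63×10^-8)(431)/(2.590e-06) = 2.712 Ω
Seg 3: A = π(1.02/2 mm)² = π(5.1000e-04 m)² = 8.171e-07 m²
R_3 = (1.63×10^-8)(794)/(8.171e-07) = 15.84 Ω
R_total = R_1 + R_2 + R_3 = 24.4 Ω

24.4 Ω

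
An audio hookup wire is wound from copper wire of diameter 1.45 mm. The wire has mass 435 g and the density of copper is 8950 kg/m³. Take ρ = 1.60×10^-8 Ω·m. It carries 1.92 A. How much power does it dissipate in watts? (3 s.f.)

A = π(d/2)² = π(7.2500e-04 m)² = 1.6513e-06 m²
L = m/(density·A) = 0.435/(8950×1.6513e-06) = 29.43 m
R = ρL/A = (1.60×10^-8)(29.43)/(1.6513e-06) = 0.2852 Ω
P = I²R = (1.92)² × 0.2852 = 1.05 W

1.05 W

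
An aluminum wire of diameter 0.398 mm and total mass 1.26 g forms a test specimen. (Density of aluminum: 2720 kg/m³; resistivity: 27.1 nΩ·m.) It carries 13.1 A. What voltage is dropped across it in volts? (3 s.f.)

10.6 V

ρ = 27.1 nΩ·m = 2.71×10^-8 Ω·m
A = π(d/2)² = π(1.9900e-04 m)² = 1.2441e-07 m²
L = m/(density·A) = 0.00126/(2720×1.2441e-07) = 3.723 m
R = ρL/A = (2.71×10^-8)(3.723)/(1.2441e-07) = 0.8111 Ω
V = IR = 13.1 × 0.8111 = 10.6 V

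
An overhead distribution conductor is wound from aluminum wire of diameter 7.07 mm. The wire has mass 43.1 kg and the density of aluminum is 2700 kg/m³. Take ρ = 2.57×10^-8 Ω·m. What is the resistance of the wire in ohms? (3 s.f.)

A = π(d/2)² = π(3.5350e-03 m)² = 3.9258e-05 m²
L = m/(density·A) = 43.1/(2700×3.9258e-05) = 406.6 m
R = ρL/A = (2.57×10^-8)(406.6)/(3.9258e-05) = 0.266 Ω

0.266 Ω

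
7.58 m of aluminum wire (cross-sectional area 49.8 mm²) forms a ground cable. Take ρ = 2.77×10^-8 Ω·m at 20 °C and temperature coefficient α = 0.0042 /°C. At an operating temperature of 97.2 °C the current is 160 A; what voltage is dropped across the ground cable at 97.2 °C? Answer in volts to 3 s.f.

A = 49.8 mm² = 4.980e-05 m²
R₍20₎ = ρL/A = (2.77×10^-8)(7.58)/(4.980e-05) = 0.004216 Ω
R₍97.2₎ = R₍20₎(1 + αΔT) = 0.004216 × (1 + 0.0042×77.2) = 0.005583 Ω
V = IR = 160 × 0.005583 = 0.893 V

0.893 V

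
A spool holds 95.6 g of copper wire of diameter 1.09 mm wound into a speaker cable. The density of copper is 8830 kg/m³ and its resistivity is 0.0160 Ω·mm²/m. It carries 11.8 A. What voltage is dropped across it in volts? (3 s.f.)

2.35 V

ρ = 0.0160 Ω·mm²/m = 1.60×10^-8 Ω·m
A = π(d/2)² = π(5.4500e-04 m)² = 9.3313e-07 m²
L = m/(density·A) = 0.0956/(8830×9.3313e-07) = 11.6 m
R = ρL/A = (1.60×10^-8)(11.6)/(9.3313e-07) = 0.1989 Ω
V = IR = 11.8 × 0.1989 = 2.35 V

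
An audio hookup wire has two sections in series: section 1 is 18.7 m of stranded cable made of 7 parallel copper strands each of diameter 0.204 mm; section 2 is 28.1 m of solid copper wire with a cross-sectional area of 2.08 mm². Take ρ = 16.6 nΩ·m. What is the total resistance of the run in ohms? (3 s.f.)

1.58 Ω

ρ = 16.6 nΩ·m = 1.66×10^-8 Ω·m
Section 1: A_strand = π(1.0200e-04)² = 3.269e-08 m²; R₁ = ρL/(N·A_s) = (1.66×10^-8)(18.7)/(7×3.269e-08) = 1.357 Ω
Section 2: A = 2.08 mm² = 2.080e-06 m²
R₂ = (1.66×10^-8)(28.1)/(2.080e-06) = 0.2243 Ω
R = R₁ + R₂ = 1.58 Ω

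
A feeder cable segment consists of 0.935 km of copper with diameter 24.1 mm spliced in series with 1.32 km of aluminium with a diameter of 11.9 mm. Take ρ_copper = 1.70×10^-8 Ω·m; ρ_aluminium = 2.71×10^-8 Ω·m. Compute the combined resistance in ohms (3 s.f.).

0.356 Ω

Segment 1: A = π(d/2)² = π(1.2050e-02 m)² = 4.562e-04 m²
R₁ = ρL/A = (1.70×10^-8)(935)/(4.562e-04) = 0.03484 Ω
Segment 2: A = π(d/2)² = π(5.9500e-03 m)² = 1.112e-04 m²
R₂ = (2.71×10^-8)(1320)/(1.112e-04) = 0.3216 Ω
R = R₁ + R₂ = 0.356 Ω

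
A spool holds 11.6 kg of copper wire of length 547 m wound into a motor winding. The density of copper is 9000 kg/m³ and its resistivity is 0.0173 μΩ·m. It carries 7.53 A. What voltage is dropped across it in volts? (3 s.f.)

30.2 V

ρ = 0.0173 μΩ·m = 1.73×10^-8 Ω·m
A = m/(density·L) = 11.6/(9000×547) = 2.3563e-06 m²
R = ρL/A = (1.73×10^-8)(547)/(2.3563e-06) = 4.016 Ω
V = IR = 7.53 × 4.016 = 30.2 V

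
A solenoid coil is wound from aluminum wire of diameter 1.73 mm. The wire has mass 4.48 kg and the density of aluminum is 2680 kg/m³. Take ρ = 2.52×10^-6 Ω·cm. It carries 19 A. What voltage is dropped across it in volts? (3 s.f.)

145 V

ρ = 2.52×10^-6 Ω·cm = 2.52×10^-8 Ω·m
A = π(d/2)² = π(8.6500e-04 m)² = 2.3506e-06 m²
L = m/(density·A) = 4.48/(2680×2.3506e-06) = 711.1 m
R = ρL/A = (2.52×10^-8)(711.1)/(2.3506e-06) = 7.624 Ω
V = IR = 19 × 7.624 = 145 V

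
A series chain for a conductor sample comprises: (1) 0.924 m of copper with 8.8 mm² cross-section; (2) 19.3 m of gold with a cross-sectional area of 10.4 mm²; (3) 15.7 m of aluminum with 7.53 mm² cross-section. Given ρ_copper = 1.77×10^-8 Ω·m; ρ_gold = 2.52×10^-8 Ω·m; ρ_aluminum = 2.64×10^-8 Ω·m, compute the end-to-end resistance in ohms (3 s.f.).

Seg 1: A = 8.8 mm² = 8.800e-06 m²
R_1 = (1.77×10^-8)(0.924)/(8.800e-06) = 0.001858 Ω
Seg 2: A = 10.4 mm² = 1.040e-05 m²
R_2 = (2.52×10^-8)(19.3)/(1.040e-05) = 0.04677 Ω
Seg 3: A = 7.53 mm² = 7.530e-06 m²
R_3 = (2.64×10^-8)(15.7)/(7.530e-06) = 0.05504 Ω
R_total = R_1 + R_2 + R_3 = 0.104 Ω

0.104 Ω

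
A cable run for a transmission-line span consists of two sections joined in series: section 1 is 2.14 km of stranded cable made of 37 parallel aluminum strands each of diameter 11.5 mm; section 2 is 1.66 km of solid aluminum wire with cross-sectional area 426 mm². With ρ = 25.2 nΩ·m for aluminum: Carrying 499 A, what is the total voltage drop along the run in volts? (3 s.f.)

ρ = 25.2 nΩ·m = 2.52×10^-8 Ω·m
Section 1: A_strand = π(5.7500e-03)² = 1.039e-04 m²; R₁ = ρL/(N·A_s) = (2.52×10^-8)(2140)/(37×1.039e-04) = 0.01403 Ω
Section 2: A = 426 mm² = 4.260e-04 m²
R₂ = (2.52×10^-8)(1660)/(4.260e-04) = 0.0982 Ω
R = R₁ + R₂ = 0.1122 Ω
V = IR = 499 × 0.1122 = 56.0 V

56.0 V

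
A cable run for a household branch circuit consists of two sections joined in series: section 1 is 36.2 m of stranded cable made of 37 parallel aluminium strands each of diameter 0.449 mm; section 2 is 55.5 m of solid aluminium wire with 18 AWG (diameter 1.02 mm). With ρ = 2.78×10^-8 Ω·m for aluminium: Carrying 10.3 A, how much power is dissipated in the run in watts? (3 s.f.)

219 W

Section 1: A_strand = π(2.2450e-04)² = 1.583e-07 m²; R₁ = ρL/(N·A_s) = (2.78×10^-8)(36.2)/(37×1.583e-07) = 0.1718 Ω
Section 2: A = π(1.02/2 mm)² = π(5.1000e-04 m)² = 8.171e-07 m²
R₂ = (2.78×10^-8)(55.5)/(8.171e-07) = 1.888 Ω
R = R₁ + R₂ = 2.06 Ω
P = I²R = (10.3)² × 2.06 = 219 W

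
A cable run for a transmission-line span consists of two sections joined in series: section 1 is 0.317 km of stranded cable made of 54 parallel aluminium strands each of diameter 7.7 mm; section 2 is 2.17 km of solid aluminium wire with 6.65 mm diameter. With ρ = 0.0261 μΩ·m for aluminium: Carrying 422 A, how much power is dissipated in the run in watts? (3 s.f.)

ρ = 0.0261 μΩ·m = 2.61×10^-8 Ω·m
Section 1: A_strand = π(3.8500e-03)² = 4.657e-05 m²; R₁ = ρL/(N·A_s) = (2.61×10^-8)(317)/(54×4.657e-05) = 0.00329 Ω
Section 2: A = π(d/2)² = π(3.3250e-03 m)² = 3.473e-05 m²
R₂ = (2.61×10^-8)(2170)/(3.473e-05) = 1.631 Ω
R = R₁ + R₂ = 1.634 Ω
P = I²R = (422)² × 1.634 = 2.91×10^5 W

2.91×10^5 W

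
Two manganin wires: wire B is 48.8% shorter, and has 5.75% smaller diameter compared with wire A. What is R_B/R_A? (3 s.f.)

R ∝ L/d², so R_B/R_A = (1 − 48.8/100) × (1 − 5.75/100)⁻²
= 0.512 × 1.126 = 0.576

0.576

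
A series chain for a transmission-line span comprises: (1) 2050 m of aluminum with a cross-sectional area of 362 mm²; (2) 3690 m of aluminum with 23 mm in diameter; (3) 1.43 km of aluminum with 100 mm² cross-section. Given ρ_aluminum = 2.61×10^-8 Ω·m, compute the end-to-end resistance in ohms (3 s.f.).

Seg 1: A = 362 mm² = 3.620e-04 m²
R_1 = (2.61×10^-8)(2050)/(3.620e-04) = 0.1478 Ω
Seg 2: A = π(d/2)² = π(1.1500e-02 m)² = 4.155e-04 m²
R_2 = (2.61×10^-8)(3690)/(4.155e-04) = 0.2318 Ω
Seg 3: A = 100 mm² = 1.000e-04 m²
R_3 = (2.61×10^-8)(1430)/(1.000e-04) = 0.3732 Ω
R_total = R_1 + R_2 + R_3 = 0.753 Ω

0.753 Ω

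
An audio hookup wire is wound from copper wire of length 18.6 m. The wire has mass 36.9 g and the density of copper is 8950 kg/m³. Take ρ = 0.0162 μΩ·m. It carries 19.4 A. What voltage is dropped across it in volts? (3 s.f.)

ρ = 0.0162 μΩ·m = 1.62×10^-8 Ω·m
A = m/(density·L) = 0.0369/(8950×18.6) = 2.2166e-07 m²
R = ρL/A = (1.62×10^-8)(18.6)/(2.2166e-07) = 1.359 Ω
V = IR = 19.4 × 1.359 = 26.4 V

26.4 V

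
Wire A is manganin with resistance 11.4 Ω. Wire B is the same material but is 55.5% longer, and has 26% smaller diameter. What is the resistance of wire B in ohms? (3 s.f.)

R ∝ L/d², so R_B/R_A = (1 + 55.5/100) × (1 − 26/100)⁻²
= 1.555 × 1.826 = 2.84
R_B = 2.84 × 11.4 = 32.4 Ω

32.4 Ω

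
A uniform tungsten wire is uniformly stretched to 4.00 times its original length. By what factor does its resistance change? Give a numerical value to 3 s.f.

16.0

Volume constant ⇒ A' = A/k with k = 4. R' = ρ(kL)/(A/k) = k²R.
Factor = 16.0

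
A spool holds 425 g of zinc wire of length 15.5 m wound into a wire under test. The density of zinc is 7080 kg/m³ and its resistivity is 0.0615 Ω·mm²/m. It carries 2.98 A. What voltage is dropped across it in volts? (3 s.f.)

ρ = 0.0615 Ω·mm²/m = 6.15×10^-8 Ω·m
A = m/(density·L) = 0.425/(7080×15.5) = 3.8728e-06 m²
R = ρL/A = (6.15×10^-8)(15.5)/(3.8728e-06) = 0.2461 Ω
V = IR = 2.98 × 0.2461 = 0.733 V

0.733 V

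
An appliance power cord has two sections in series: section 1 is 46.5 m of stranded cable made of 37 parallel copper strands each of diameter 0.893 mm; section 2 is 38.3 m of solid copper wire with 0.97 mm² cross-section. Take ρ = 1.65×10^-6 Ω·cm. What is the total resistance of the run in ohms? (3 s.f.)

ρ = 1.65×10^-6 Ω·cm = 1.65×10^-8 Ω·m
Section 1: A_strand = π(4.4650e-04)² = 6.263e-07 m²; R₁ = ρL/(N·A_s) = (1.65×10^-8)(46.5)/(37×6.263e-07) = 0.03311 Ω
Section 2: A = 0.97 mm² = 9.700e-07 m²
R₂ = (1.65×10^-8)(38.3)/(9.700e-07) = 0.6515 Ω
R = R₁ + R₂ = 0.685 Ω

0.685 Ω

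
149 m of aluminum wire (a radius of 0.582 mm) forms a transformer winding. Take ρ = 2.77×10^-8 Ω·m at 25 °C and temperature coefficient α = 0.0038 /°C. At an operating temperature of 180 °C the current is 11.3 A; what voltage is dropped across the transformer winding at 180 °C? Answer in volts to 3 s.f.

A = πr² = π(5.8200e-04 m)² = 1.064e-06 m²
R₍25₎ = ρL/A = (2.77×10^-8)(149)/(1.064e-06) = 3.879 Ω
R₍180₎ = R₍25₎(1 + αΔT) = 3.879 × (1 + 0.0038×155) = 6.163 Ω
V = IR = 11.3 × 6.163 = 69.6 V

69.6 V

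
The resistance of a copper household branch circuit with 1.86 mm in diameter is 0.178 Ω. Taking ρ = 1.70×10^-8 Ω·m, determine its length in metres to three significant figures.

28.5 m

A = π(d/2)² = π(9.3000e-04 m)² = 2.717e-06 m²
L = RA/ρ = (0.178)(2.717e-06)/(1.70×10^-8) = 28.5 m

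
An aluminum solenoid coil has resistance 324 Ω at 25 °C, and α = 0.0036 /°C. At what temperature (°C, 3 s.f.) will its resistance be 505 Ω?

180 °C

R = R₀(1 + α(T − T₀)) ⇒ T = T₀ + (R/R₀ − 1)/α
T = 25 + (505/324 − 1)/0.0036 = 25 + (0.5586)/0.0036 = 180 °C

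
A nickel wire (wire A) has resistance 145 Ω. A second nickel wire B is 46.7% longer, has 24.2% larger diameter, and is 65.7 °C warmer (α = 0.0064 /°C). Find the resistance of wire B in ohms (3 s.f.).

R ∝ ρL/d² with ρ ∝ (1+αΔT), so R_B/R_A = (1 + 46.7/100) × (1 + 24.2/100)⁻² × (1 + 0.0064×65.7)
= 1.467 × 0.6483 × 1.421 = 1.351
R_B = 1.351 × 145 = 196 Ω

196 Ω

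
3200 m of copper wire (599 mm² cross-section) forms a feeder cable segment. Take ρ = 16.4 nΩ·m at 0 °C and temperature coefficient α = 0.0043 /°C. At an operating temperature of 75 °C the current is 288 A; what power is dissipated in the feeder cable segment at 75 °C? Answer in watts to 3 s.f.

ρ = 16.4 nΩ·m = 1.64×10^-8 Ω·m
A = 599 mm² = 5.990e-04 m²
R₍0₎ = ρL/A = (1.64×10^-8)(3200)/(5.990e-04) = 0.08761 Ω
R₍75₎ = R₍0₎(1 + αΔT) = 0.08761 × (1 + 0.0043×75) = 0.1159 Ω
P = I²R = (288)² × 0.1159 = 9610 W

9610 W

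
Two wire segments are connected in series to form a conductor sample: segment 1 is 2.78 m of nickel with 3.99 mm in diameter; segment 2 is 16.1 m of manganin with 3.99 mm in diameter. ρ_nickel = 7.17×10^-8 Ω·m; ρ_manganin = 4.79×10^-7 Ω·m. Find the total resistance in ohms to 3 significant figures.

0.633 Ω

Segment 1: A = π(d/2)² = π(1.9950e-03 m)² = 1.250e-05 m²
R₁ = ρL/A = (7.17×10^-8)(2.78)/(1.250e-05) = 0.01594 Ω
R₂ = (4.79×10^-7)(16.1)/(1.250e-05) = 0.6168 Ω
R = R₁ + R₂ = 0.633 Ω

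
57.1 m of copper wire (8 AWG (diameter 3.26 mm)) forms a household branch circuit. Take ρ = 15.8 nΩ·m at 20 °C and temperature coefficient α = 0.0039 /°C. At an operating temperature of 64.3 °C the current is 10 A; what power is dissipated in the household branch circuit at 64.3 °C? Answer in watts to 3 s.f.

12.7 W

ρ = 15.8 nΩ·m = 1.58×10^-8 Ω·m
A = π(3.26/2 mm)² = π(1.6300e-03 m)² = 8.347e-06 m²
R₍20₎ = ρL/A = (1.58×10^-8)(57.1)/(8.347e-06) = 0.1081 Ω
R₍64.3₎ = R₍20₎(1 + αΔT) = 0.1081 × (1 + 0.0039×44.3) = 0.1268 Ω
P = I²R = (10)² × 0.1268 = 12.7 W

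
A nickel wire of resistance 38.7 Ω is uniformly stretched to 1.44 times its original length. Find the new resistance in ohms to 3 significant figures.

80.2 Ω

Volume constant ⇒ A' = A/k with k = 1.44. R' = ρ(kL)/(A/k) = k²R.
R' = 2.074 × 38.7 = 80.2 Ω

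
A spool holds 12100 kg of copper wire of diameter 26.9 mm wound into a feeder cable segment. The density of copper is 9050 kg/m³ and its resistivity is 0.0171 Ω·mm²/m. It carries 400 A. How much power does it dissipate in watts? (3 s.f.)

11300 W

ρ = 0.0171 Ω·mm²/m = 1.71×10^-8 Ω·m
A = π(d/2)² = π(1.3450e-02 m)² = 5.6832e-04 m²
L = m/(density·A) = 12100/(9050×5.6832e-04) = 2353 m
R = ρL/A = (1.71×10^-8)(2353)/(5.6832e-04) = 0.07079 Ω
P = I²R = (400)² × 0.07079 = 11300 W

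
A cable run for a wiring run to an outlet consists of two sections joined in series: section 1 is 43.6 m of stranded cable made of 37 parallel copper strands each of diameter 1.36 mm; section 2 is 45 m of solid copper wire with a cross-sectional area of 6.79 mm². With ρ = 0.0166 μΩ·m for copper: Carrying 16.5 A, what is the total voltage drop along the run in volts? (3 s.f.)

2.04 V

ρ = 0.0166 μΩ·m = 1.66×10^-8 Ω·m
Section 1: A_strand = π(6.8000e-04)² = 1.453e-06 m²; R₁ = ρL/(N·A_s) = (1.66×10^-8)(43.6)/(37×1.453e-06) = 0.01347 Ω
Section 2: A = 6.79 mm² = 6.790e-06 m²
R₂ = (1.66×10^-8)(45)/(6.790e-06) = 0.11 Ω
R = R₁ + R₂ = 0.1235 Ω
V = IR = 16.5 × 0.1235 = 2.04 V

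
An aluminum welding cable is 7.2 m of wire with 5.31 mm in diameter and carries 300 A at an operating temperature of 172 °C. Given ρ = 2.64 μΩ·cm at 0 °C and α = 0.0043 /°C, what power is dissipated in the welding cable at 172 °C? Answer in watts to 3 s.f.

ρ = 2.64 μΩ·cm = 2.64×10^-8 Ω·m
A = π(d/2)² = π(2.6550e-03 m)² = 2.215e-05 m²
R₍0₎ = ρL/A = (2.64×10^-8)(7.2)/(2.215e-05) = 0.008583 Ω
R₍172₎ = R₍0₎(1 + αΔT) = 0.008583 × (1 + 0.0043×172) = 0.01493 Ω
P = I²R = (300)² × 0.01493 = 1340 W

1340 W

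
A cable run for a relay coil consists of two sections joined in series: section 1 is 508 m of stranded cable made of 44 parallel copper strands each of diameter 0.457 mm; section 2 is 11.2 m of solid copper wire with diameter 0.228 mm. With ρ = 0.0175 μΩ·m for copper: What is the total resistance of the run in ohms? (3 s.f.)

6.03 Ω

ρ = 0.0175 μΩ·m = 1.75×10^-8 Ω·m
Section 1: A_strand = π(2.2850e-04)² = 1.640e-07 m²; R₁ = ρL/(N·A_s) = (1.75×10^-8)(508)/(44×1.640e-07) = 1.232 Ω
Section 2: A = π(d/2)² = π(1.1400e-04 m)² = 4.083e-08 m²
R₂ = (1.75×10^-8)(11.2)/(4.083e-08) = 4.801 Ω
R = R₁ + R₂ = 6.03 Ω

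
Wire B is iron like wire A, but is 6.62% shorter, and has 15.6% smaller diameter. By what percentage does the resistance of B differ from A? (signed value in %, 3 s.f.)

R ∝ L/d², so R_B/R_A = (1 − 6.62/100) × (1 − 15.6/100)⁻²
= 0.9338 × 1.404 = 1.311
(R_B − R_A)/R_A = 1.311 − 1 = 31.1%

31.1%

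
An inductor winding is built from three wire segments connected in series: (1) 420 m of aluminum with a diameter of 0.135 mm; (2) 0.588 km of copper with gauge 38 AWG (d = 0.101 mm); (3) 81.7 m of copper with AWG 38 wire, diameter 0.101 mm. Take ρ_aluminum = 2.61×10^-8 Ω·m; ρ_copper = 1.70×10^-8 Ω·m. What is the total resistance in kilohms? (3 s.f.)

2.19 kΩ

Seg 1: A = π(d/2)² = π(6.7500e-05 m)² = 1.431e-08 m²
R_1 = (2.61×10^-8)(420)/(1.431e-08) = 765.8 Ω
Seg 2: A = π(0.101/2 mm)² = π(5.0500e-05 m)² = 8.012e-09 m²
R_2 = (1.70×10^-8)(588)/(8.012e-09) = 1248 Ω
Seg 3: A = π(0.101/2 mm)² = π(5.0500e-05 m)² = 8.012e-09 m²
R_3 = (1.70×10^-8)(81.7)/(8.012e-09) = 173.4 Ω
R_total = R_1 + R_2 + R_3 = 2.19 kΩ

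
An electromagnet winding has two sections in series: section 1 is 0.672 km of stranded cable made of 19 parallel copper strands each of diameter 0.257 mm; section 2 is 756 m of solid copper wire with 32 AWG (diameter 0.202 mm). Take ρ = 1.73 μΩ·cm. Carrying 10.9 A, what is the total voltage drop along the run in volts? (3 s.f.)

4580 V

ρ = 1.73 μΩ·cm = 1.73×10^-8 Ω·m
Section 1: A_strand = π(1.2850e-04)² = 5.187e-08 m²; R₁ = ρL/(N·A_s) = (1.73×10^-8)(672)/(19×5.187e-08) = 11.8 Ω
Section 2: A = π(0.202/2 mm)² = π(1.0100e-04 m)² = 3.205e-08 m²
R₂ = (1.73×10^-8)(756)/(3.205e-08) = 408.1 Ω
R = R₁ + R₂ = 419.9 Ω
V = IR = 10.9 × 419.9 = 4580 V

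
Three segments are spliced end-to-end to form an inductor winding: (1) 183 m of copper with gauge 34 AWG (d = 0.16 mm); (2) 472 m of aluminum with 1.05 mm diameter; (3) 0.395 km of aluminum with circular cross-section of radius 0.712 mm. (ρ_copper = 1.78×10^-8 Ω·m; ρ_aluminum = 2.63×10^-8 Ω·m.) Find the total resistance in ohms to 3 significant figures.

183 Ω

Seg 1: A = π(0.16/2 mm)² = π(8.0000e-05 m)² = 2.011e-08 m²
R_1 = (1.78×10^-8)(183)/(2.011e-08) = 162 Ω
Seg 2: A = π(d/2)² = π(5.2500e-04 m)² = 8.659e-07 m²
R_2 = (2.63×10^-8)(472)/(8.659e-07) = 14.34 Ω
Seg 3: A = πr² = π(7.1200e-04 m)² = 1.593e-06 m²
R_3 = (2.63×10^-8)(395)/(1.593e-06) = 6.523 Ω
R_total = R_1 + R_2 + R_3 = 183 Ω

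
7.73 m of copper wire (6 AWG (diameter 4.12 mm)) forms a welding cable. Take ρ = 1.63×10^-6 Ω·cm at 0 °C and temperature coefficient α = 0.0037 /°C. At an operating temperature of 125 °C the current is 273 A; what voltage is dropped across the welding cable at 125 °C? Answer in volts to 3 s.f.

ρ = 1.63×10^-6 Ω·cm = 1.63×10^-8 Ω·m
A = π(4.12/2 mm)² = π(2.0600e-03 m)² = 1.333e-05 m²
R₍0₎ = ρL/A = (1.63×10^-8)(7.73)/(1.333e-05) = 0.009451 Ω
R₍125₎ = R₍0₎(1 + αΔT) = 0.009451 × (1 + 0.0037×125) = 0.01382 Ω
V = IR = 273 × 0.01382 = 3.77 V

3.77 V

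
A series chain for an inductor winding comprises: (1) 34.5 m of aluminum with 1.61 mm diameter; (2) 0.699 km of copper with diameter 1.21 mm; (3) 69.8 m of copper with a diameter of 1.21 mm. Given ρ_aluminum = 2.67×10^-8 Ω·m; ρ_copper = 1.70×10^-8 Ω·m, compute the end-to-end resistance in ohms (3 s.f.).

Seg 1: A = π(d/2)² = π(8.0500e-04 m)² = 2.036e-06 m²
R_1 = (2.67×10^-8)(34.5)/(2.036e-06) = 0.4525 Ω
Seg 2: A = π(d/2)² = π(6.0500e-04 m)² = 1.150e-06 m²
R_2 = (1.70×10^-8)(699)/(1.150e-06) = 10.33 Ω
Seg 3: A = π(d/2)² = π(6.0500e-04 m)² = 1.150e-06 m²
R_3 = (1.70×10^-8)(69.8)/(1.150e-06) = 1.032 Ω
R_total = R_1 + R_2 + R_3 = 11.8 Ω

11.8 Ω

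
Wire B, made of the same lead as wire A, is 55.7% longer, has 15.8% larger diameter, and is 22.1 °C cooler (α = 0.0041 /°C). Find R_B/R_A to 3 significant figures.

1.06

R ∝ ρL/d² with ρ ∝ (1+αΔT), so R_B/R_A = (1 + 55.7/100) × (1 + 15.8/100)⁻² × (1 − 0.0041×22.1)
= 1.557 × 0.7457 × 0.9094 = 1.06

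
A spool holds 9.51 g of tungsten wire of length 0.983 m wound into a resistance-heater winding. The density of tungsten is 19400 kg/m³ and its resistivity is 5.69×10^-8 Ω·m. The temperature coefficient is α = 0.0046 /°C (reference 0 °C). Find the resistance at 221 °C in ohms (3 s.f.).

0.226 Ω

A = m/(density·L) = 0.00951/(19400×0.983) = 4.9868e-07 m²
R = ρL/A = (5.69×10^-8)(0.983)/(4.9868e-07) = 0.1122 Ω
R(221 °C) = 0.1122 × (1 + 0.0046×221) = 0.226 Ω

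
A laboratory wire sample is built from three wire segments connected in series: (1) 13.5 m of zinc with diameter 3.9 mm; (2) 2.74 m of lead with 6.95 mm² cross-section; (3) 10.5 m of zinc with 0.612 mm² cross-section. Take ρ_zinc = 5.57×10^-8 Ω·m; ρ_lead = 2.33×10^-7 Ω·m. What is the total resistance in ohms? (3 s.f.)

Seg 1: A = π(d/2)² = π(1.9500e-03 m)² = 1.195e-05 m²
R_1 = (5.57×10^-8)(13.5)/(1.195e-05) = 0.06295 Ω
Seg 2: A = 6.95 mm² = 6.950e-06 m²
R_2 = (2.33×10^-7)(2.74)/(6.950e-06) = 0.09186 Ω
Seg 3: A = 0.612 mm² = 6.120e-07 m²
R_3 = (5.57×10^-8)(10.5)/(6.120e-07) = 0.9556 Ω
R_total = R_1 + R_2 + R_3 = 1.11 Ω

1.11 Ω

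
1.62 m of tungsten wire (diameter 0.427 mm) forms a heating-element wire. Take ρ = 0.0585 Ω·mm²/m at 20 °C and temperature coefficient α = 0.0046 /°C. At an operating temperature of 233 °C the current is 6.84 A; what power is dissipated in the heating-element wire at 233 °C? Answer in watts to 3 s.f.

61.3 W

ρ = 0.0585 Ω·mm²/m = 5.85×10^-8 Ω·m
A = π(d/2)² = π(2.1350e-04 m)² = 1.432e-07 m²
R₍20₎ = ρL/A = (5.85×10^-8)(1.62)/(1.432e-07) = 0.6618 Ω
R₍233₎ = R₍20₎(1 + αΔT) = 0.6618 × (1 + 0.0046×213) = 1.31 Ω
P = I²R = (6.84)² × 1.31 = 61.3 W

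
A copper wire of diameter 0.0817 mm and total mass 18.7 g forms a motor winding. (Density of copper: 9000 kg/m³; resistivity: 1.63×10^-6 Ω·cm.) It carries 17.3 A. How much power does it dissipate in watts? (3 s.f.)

ρ = 1.63×10^-6 Ω·cm = 1.63×10^-8 Ω·m
A = π(d/2)² = π(4.0850e-05 m)² = 5.2424e-09 m²
L = m/(density·A) = 0.0187/(9000×5.2424e-09) = 396.3 m
R = ρL/A = (1.63×10^-8)(396.3)/(5.2424e-09) = 1232 Ω
P = I²R = (17.3)² × 1232 = 3.69×10^5 W

3.69×10^5 W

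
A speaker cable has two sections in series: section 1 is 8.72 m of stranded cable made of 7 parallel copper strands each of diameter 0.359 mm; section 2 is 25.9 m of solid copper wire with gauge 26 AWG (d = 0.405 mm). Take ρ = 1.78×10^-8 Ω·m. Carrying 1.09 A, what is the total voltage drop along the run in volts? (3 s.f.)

4.14 V

Section 1: A_strand = π(1.7950e-04)² = 1.012e-07 m²; R₁ = ρL/(N·A_s) = (1.78×10^-8)(8.72)/(7×1.012e-07) = 0.2191 Ω
Section 2: A = π(0.405/2 mm)² = π(2.0250e-04 m)² = 1.288e-07 m²
R₂ = (1.78×10^-8)(25.9)/(1.288e-07) = 3.579 Ω
R = R₁ + R₂ = 3.798 Ω
V = IR = 1.09 × 3.798 = 4.14 V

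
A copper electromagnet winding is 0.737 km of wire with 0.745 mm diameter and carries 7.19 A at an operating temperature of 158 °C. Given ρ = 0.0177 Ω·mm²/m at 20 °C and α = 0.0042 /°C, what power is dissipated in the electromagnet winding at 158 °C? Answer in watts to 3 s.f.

ρ = 0.0177 Ω·mm²/m = 1.77×10^-8 Ω·m
A = π(d/2)² = π(3.7250e-04 m)² = 4.359e-07 m²
R₍20₎ = ρL/A = (1.77×10^-8)(737)/(4.359e-07) = 29.93 Ω
R₍158₎ = R₍20₎(1 + αΔT) = 29.93 × (1 + 0.0042×138) = 47.27 Ω
P = I²R = (7.19)² × 47.27 = 2440 W

2440 W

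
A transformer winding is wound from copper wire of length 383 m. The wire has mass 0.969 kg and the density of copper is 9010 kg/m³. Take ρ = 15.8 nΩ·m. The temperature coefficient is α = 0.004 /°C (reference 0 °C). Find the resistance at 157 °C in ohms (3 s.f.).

ρ = 15.8 nΩ·m = 1.58×10^-8 Ω·m
A = m/(density·L) = 0.969/(9010×383) = 2.8080e-07 m²
R = ρL/A = (1.58×10^-8)(383)/(2.8080e-07) = 21.55 Ω
R(157 °C) = 21.55 × (1 + 0.004×157) = 35.1 Ω

35.1 Ω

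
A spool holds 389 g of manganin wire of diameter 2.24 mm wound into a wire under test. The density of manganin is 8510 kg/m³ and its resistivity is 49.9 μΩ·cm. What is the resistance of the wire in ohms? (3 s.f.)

1.47 Ω

ρ = 49.9 μΩ·cm = 4.99×10^-7 Ω·m
A = π(d/2)² = π(1.1200e-03 m)² = 3.9408e-06 m²
L = m/(density·A) = 0.389/(8510×3.9408e-06) = 11.6 m
R = ρL/A = (4.99×10^-7)(11.6)/(3.9408e-06) = 1.47 Ω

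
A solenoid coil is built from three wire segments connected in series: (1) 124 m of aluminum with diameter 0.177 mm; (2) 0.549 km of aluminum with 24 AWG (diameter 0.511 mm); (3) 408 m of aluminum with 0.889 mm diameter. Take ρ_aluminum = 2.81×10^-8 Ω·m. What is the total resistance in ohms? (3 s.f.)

235 Ω

Seg 1: A = π(d/2)² = π(8.8500e-05 m)² = 2.461e-08 m²
R_1 = (2.81×10^-8)(124)/(2.461e-08) = 141.6 Ω
Seg 2: A = π(0.511/2 mm)² = π(2.5550e-04 m)² = 2.051e-07 m²
R_2 = (2.81×10^-8)(549)/(2.051e-07) = 75.22 Ω
Seg 3: A = π(d/2)² = π(4.4450e-04 m)² = 6.207e-07 m²
R_3 = (2.81×10^-8)(408)/(6.207e-07) = 18.47 Ω
R_total = R_1 + R_2 + R_3 = 235 Ω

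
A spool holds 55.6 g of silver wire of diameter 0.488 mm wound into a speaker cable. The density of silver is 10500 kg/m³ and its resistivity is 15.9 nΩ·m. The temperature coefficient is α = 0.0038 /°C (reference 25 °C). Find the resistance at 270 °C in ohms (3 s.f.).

4.65 Ω

ρ = 15.9 nΩ·m = 1.59×10^-8 Ω·m
A = π(d/2)² = π(2.4400e-04 m)² = 1.8704e-07 m²
L = m/(density·A) = 0.0556/(10500×1.8704e-07) = 28.31 m
R = ρL/A = (1.59×10^-8)(28.31)/(1.8704e-07) = 2.407 Ω
R(270 °C) = 2.407 × (1 + 0.0038×245) = 4.65 Ω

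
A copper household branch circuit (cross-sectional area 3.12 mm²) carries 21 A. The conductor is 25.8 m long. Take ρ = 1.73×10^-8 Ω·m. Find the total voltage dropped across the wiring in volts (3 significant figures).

A = 3.12 mm² = 3.120e-06 m²
R = ρL/A = (1.73×10^-8)(25.8)/(3.120e-06) = 0.1431 Ω
V = IR = 21 × 0.1431 = 3.00 V

3.00 V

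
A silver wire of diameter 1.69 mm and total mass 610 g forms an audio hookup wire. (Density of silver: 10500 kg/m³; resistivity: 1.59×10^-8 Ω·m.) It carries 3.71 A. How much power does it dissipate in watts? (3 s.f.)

A = π(d/2)² = π(8.4500e-04 m)² = 2.2432e-06 m²
L = m/(density·A) = 0.61/(10500×2.2432e-06) = 25.9 m
R = ρL/A = (1.59×10^-8)(25.9)/(2.2432e-06) = 0.1836 Ω
P = I²R = (3.71)² × 0.1836 = 2.53 W

2.53 W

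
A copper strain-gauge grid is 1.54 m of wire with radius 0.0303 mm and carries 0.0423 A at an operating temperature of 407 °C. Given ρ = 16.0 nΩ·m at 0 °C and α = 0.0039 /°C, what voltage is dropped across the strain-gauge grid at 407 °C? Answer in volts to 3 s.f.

ρ = 16.0 nΩ·m = 1.60×10^-8 Ω·m
A = πr² = π(3.0300e-05 m)² = 2.884e-09 m²
R₍0₎ = ρL/A = (1.60×10^-8)(1.54)/(2.884e-09) = 8.543 Ω
R₍407₎ = R₍0₎(1 + αΔT) = 8.543 × (1 + 0.0039×407) = 22.1 Ω
V = IR = 0.0423 × 22.1 = 0.935 V

0.935 V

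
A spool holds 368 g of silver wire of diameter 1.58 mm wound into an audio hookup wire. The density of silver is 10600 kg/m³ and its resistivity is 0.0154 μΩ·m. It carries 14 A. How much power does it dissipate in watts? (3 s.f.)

27.3 W

ρ = 0.0154 μΩ·m = 1.54×10^-8 Ω·m
A = π(d/2)² = π(7.9000e-04 m)² = 1.9607e-06 m²
L = m/(density·A) = 0.368/(10600×1.9607e-06) = 17.71 m
R = ρL/A = (1.54×10^-8)(17.71)/(1.9607e-06) = 0.1391 Ω
P = I²R = (14)² × 0.1391 = 27.3 W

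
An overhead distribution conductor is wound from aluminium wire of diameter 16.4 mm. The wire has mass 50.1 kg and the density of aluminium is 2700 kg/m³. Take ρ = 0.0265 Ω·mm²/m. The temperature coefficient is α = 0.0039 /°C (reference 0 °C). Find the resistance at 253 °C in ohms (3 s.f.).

0.0219 Ω

ρ = 0.0265 Ω·mm²/m = 2.65×10^-8 Ω·m
A = π(d/2)² = π(8.2000e-03 m)² = 2.1124e-04 m²
L = m/(density·A) = 50.1/(2700×2.1124e-04) = 87.84 m
R = ρL/A = (2.65×10^-8)(87.84)/(2.1124e-04) = 0.01102 Ω
R(253 °C) = 0.01102 × (1 + 0.0039×253) = 0.0219 Ω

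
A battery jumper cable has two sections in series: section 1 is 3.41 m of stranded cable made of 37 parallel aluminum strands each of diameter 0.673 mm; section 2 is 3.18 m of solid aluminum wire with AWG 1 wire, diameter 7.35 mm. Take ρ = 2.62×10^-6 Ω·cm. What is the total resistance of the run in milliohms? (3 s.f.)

ρ = 2.62×10^-6 Ω·cm = 2.62×10^-8 Ω·m
Section 1: A_strand = π(3.3650e-04)² = 3.557e-07 m²; R₁ = ρL/(N·A_s) = (2.62×10^-8)(3.41)/(37×3.557e-07) = 0.006788 Ω
Section 2: A = π(7.35/2 mm)² = π(3.6750e-03 m)² = 4.243e-05 m²
R₂ = (2.62×10^-8)(3.18)/(4.243e-05) = 0.001964 Ω
R = R₁ + R₂ = 8.75 mΩ

8.75 mΩ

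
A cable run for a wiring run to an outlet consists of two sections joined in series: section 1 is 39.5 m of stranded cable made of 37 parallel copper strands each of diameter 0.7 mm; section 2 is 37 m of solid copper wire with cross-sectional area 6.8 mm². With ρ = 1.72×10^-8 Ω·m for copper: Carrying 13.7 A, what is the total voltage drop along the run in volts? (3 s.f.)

1.94 V

Section 1: A_strand = π(3.5000e-04)² = 3.848e-07 m²; R₁ = ρL/(N·A_s) = (1.72×10^-8)(39.5)/(37×3.848e-07) = 0.04771 Ω
Section 2: A = 6.8 mm² = 6.800e-06 m²
R₂ = (1.72×10^-8)(37)/(6.800e-06) = 0.09359 Ω
R = R₁ + R₂ = 0.1413 Ω
V = IR = 13.7 × 0.1413 = 1.94 V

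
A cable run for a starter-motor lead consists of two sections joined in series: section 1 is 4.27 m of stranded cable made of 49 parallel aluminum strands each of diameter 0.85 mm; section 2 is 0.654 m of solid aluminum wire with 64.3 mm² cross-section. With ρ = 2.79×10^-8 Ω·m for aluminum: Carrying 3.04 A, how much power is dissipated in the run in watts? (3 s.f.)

0.0422 W

Section 1: A_strand = π(4.2500e-04)² = 5.675e-07 m²; R₁ = ρL/(N·A_s) = (2.79×10^-8)(4.27)/(49×5.675e-07) = 0.004285 Ω
Section 2: A = 64.3 mm² = 6.430e-05 m²
R₂ = (2.79×10^-8)(0.654)/(6.430e-05) = 2.838×10^-4 Ω
R = R₁ + R₂ = 0.004568 Ω
P = I²R = (3.04)² × 0.004568 = 0.0422 W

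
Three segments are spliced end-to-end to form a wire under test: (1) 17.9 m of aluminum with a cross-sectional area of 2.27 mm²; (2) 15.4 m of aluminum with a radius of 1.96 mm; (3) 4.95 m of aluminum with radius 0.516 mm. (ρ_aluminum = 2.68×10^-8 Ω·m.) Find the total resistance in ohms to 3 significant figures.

Seg 1: A = 2.27 mm² = 2.270e-06 m²
R_1 = (2.68×10^-8)(17.9)/(2.270e-06) = 0.2113 Ω
Seg 2: A = πr² = π(1.9600e-03 m)² = 1.207e-05 m²
R_2 = (2.68×10^-8)(15.4)/(1.207e-05) = 0.0342 Ω
Seg 3: A = πr² = π(5.1600e-04 m)² = 8.365e-07 m²
R_3 = (2.68×10^-8)(4.95)/(8.365e-07) = 0.1586 Ω
R_total = R_1 + R_2 + R_3 = 0.404 Ω

0.404 Ω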